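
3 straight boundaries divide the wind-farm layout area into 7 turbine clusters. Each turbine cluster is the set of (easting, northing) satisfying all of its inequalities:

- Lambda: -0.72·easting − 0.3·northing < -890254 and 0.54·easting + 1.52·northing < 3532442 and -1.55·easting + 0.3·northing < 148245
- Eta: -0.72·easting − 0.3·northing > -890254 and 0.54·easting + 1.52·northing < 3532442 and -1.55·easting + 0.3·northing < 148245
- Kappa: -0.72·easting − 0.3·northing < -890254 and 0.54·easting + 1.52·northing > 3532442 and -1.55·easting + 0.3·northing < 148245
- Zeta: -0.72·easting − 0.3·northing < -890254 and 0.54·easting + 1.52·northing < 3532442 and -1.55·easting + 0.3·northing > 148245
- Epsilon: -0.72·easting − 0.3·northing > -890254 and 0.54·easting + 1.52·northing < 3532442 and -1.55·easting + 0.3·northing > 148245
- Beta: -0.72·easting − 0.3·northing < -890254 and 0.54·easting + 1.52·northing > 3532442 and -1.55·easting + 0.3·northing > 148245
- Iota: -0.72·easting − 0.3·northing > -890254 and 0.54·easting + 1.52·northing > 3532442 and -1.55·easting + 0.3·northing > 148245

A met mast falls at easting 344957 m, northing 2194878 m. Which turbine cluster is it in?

-0.72·344957 − 0.3·2194878 = -906832.440, which is < -890254
0.54·344957 + 1.52·2194878 = 3522491.340, which is < 3532442
-1.55·344957 + 0.3·2194878 = 123780.050, which is < 148245
This sign pattern matches Lambda.

Lambda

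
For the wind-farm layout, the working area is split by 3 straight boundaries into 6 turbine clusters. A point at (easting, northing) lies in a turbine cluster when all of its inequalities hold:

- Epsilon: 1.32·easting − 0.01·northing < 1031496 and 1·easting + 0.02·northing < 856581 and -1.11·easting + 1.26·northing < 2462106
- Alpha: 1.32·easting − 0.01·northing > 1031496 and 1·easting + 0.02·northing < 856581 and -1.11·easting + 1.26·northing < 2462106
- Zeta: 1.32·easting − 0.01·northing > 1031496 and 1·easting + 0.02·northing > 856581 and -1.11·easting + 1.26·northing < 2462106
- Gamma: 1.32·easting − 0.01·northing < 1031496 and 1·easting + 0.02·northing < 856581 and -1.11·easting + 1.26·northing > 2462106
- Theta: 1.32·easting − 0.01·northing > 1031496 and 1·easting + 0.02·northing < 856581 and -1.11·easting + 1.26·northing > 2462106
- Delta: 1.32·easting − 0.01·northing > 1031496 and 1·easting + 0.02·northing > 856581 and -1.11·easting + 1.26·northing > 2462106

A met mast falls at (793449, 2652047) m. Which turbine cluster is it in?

Epsilon

1.32·793449 − 0.01·2652047 = 1020832.210, which is < 1031496
1·793449 + 0.02·2652047 = 846489.940, which is < 856581
-1.11·793449 + 1.26·2652047 = 2460850.830, which is < 2462106
This sign pattern matches Epsilon.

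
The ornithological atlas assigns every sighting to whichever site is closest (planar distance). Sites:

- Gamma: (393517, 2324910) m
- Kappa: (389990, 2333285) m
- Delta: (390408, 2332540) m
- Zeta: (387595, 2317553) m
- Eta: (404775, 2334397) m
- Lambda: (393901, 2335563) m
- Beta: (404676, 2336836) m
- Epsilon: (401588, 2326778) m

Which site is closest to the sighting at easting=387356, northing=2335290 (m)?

Squared distances to each site:
Gamma: 145702321.000; Kappa: 10957981.000; Delta: 16877204.000; Zeta: 314658290.000; Eta: 304219010.000; Lambda: 42911554.000; Beta: 302372516.000; Epsilon: 275003968.000.
Minimum at Kappa.

Kappa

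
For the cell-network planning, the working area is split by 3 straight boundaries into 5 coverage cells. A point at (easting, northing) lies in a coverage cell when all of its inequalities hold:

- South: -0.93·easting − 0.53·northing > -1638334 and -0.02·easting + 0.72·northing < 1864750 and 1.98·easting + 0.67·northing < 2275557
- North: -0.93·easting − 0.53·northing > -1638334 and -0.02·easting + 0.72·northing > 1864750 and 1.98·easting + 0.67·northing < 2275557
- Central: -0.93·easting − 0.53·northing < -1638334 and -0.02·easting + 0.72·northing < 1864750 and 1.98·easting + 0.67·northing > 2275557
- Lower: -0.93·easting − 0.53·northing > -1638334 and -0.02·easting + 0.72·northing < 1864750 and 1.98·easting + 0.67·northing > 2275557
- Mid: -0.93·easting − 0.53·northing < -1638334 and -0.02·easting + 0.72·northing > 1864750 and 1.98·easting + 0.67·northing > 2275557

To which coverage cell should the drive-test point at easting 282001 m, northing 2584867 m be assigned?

Lower

-0.93·282001 − 0.53·2584867 = -1632240.440, which is > -1638334
-0.02·282001 + 0.72·2584867 = 1855464.220, which is < 1864750
1.98·282001 + 0.67·2584867 = 2290222.870, which is > 2275557
This sign pattern matches Lower.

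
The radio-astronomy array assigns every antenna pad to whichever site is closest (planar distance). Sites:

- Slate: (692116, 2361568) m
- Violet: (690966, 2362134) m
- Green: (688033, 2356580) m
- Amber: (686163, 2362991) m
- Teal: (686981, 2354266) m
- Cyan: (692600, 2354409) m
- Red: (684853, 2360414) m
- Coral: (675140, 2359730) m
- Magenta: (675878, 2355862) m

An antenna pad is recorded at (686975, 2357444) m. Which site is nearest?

Green

Squared distances to each site:
Slate: 43437257.000; Violet: 37924181.000; Green: 1865860.000; Amber: 31428553.000; Teal: 10099720.000; Cyan: 40851850.000; Red: 13323784.000; Coral: 145293021.000; Magenta: 125646133.000.
Minimum at Green.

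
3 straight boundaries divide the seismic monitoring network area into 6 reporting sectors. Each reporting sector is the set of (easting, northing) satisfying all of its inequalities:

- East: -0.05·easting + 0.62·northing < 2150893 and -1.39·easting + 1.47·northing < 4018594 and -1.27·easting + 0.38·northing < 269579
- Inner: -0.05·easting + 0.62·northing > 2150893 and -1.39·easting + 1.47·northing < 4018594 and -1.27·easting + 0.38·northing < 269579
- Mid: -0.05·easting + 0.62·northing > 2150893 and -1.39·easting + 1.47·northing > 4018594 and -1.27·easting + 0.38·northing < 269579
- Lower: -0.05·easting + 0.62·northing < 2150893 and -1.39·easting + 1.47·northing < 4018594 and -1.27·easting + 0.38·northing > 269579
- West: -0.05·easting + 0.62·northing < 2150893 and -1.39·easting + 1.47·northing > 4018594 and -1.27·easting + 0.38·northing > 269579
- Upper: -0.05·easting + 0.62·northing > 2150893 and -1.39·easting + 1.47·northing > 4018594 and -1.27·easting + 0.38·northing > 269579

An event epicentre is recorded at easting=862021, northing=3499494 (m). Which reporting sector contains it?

East

-0.05·862021 + 0.62·3499494 = 2126585.230, which is < 2150893
-1.39·862021 + 1.47·3499494 = 3946046.990, which is < 4018594
-1.27·862021 + 0.38·3499494 = 235041.050, which is < 269579
This sign pattern matches East.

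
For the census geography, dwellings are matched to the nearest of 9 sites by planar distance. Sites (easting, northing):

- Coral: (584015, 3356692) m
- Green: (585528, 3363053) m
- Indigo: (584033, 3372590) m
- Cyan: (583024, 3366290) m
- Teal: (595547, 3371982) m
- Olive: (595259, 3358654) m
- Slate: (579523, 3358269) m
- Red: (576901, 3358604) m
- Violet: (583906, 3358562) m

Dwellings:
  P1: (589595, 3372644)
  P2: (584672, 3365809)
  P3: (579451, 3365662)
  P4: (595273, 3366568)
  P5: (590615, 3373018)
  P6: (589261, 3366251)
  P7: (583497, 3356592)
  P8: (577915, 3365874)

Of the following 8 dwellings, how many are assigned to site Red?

P1 → Indigo
P2 → Cyan
P3 → Cyan
P4 → Teal
P5 → Teal
P6 → Green
P7 → Coral
P8 → Cyan
0 of the 8 go to Red.

0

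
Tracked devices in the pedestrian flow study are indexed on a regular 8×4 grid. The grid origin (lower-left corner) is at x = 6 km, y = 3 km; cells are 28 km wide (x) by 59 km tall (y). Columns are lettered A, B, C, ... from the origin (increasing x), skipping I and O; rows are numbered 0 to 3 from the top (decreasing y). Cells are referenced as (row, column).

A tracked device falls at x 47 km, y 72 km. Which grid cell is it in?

(2, B)

Column index: ⌊(47 − 6) / 28⌋ = ⌊1.464⌋ = 1 → column B
Row offset from origin: ⌊(72 − 3) / 59⌋ = ⌊1.169⌋ = 1 → row 2 (counted from top)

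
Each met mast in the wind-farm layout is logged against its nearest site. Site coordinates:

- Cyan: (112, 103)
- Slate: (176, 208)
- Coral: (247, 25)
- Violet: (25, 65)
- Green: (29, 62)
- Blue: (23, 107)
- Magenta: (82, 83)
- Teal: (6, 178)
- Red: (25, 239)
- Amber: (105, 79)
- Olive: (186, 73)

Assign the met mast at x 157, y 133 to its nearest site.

Squared distances to each site:
Cyan: 2925.000; Slate: 5986.000; Coral: 19764.000; Violet: 22048.000; Green: 21425.000; Blue: 18632.000; Magenta: 8125.000; Teal: 24826.000; Red: 28660.000; Amber: 5620.000; Olive: 4441.000.
Minimum at Cyan.

Cyan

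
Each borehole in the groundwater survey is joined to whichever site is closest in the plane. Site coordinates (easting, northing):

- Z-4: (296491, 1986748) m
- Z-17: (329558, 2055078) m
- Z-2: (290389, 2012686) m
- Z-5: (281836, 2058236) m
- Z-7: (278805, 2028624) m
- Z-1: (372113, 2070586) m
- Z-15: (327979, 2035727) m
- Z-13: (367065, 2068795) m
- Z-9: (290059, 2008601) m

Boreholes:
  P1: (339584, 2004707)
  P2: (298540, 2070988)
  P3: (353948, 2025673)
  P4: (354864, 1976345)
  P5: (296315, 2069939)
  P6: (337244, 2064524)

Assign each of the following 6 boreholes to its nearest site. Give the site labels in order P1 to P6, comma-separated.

P1 → Z-15 (d²=1096916425.00)
P2 → Z-5 (d²=441637120.00)
P3 → Z-15 (d²=775471877.00)
P4 → Z-4 (d²=3515629538.00)
P5 → Z-5 (d²=346601650.00)
P6 → Z-17 (d²=148301512.00)

Z-15, Z-5, Z-15, Z-4, Z-5, Z-17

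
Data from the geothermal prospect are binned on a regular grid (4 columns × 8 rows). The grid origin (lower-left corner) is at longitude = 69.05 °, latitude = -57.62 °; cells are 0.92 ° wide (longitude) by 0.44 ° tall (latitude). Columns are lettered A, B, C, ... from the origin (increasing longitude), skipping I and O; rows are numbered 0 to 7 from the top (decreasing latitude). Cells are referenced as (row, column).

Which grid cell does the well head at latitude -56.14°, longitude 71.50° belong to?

(4, C)

Column index: ⌊(71.50 − 69.05) / 0.92⌋ = ⌊2.663⌋ = 2 → column C
Row offset from origin: ⌊(-56.14 − -57.62) / 0.44⌋ = ⌊3.364⌋ = 3 → row 4 (counted from top)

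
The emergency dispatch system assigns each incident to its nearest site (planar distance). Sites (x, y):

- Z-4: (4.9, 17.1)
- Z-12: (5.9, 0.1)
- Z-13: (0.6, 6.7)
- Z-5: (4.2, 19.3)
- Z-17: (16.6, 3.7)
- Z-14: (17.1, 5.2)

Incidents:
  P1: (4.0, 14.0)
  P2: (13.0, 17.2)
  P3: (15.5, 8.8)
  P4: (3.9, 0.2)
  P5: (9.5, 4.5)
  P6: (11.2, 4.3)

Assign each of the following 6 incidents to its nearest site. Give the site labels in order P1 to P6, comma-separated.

P1 → Z-4 (d²=10.42)
P2 → Z-4 (d²=65.62)
P3 → Z-14 (d²=15.52)
P4 → Z-12 (d²=4.01)
P5 → Z-12 (d²=32.32)
P6 → Z-17 (d²=29.52)

Z-4, Z-4, Z-14, Z-12, Z-12, Z-17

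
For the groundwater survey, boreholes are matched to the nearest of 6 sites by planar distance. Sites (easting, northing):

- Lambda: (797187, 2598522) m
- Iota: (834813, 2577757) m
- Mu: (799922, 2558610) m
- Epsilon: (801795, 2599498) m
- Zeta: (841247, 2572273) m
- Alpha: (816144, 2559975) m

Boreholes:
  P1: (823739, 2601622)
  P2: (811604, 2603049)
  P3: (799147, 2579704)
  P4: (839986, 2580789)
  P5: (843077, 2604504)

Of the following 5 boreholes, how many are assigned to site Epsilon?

2

P1 → Epsilon
P2 → Epsilon
P3 → Lambda
P4 → Iota
P5 → Iota
2 of the 5 go to Epsilon.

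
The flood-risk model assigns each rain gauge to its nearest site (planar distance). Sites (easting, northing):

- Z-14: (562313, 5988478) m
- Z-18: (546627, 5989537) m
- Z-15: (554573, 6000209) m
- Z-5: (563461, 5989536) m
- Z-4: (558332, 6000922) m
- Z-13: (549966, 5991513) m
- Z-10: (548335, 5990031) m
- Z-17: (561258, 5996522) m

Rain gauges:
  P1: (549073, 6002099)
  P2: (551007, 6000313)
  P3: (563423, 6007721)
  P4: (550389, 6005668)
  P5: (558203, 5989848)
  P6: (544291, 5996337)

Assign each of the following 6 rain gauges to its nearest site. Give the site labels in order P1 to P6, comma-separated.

P1 → Z-15 (d²=33822100.00)
P2 → Z-15 (d²=12727172.00)
P3 → Z-4 (d²=72144682.00)
P4 → Z-15 (d²=47306537.00)
P5 → Z-14 (d²=18769000.00)
P6 → Z-18 (d²=51696896.00)

Z-15, Z-15, Z-4, Z-15, Z-14, Z-18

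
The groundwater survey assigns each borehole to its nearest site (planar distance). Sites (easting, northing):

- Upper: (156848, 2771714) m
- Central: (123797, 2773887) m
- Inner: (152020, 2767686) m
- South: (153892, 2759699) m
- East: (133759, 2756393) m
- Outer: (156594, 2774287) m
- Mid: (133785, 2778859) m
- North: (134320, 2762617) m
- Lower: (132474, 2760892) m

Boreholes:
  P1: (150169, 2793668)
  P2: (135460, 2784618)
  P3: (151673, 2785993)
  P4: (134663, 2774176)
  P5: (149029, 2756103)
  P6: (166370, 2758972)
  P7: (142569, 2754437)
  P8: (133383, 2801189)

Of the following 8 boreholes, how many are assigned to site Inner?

0

P1 → Outer
P2 → Mid
P3 → Outer
P4 → Mid
P5 → South
P6 → South
P7 → East
P8 → Mid
0 of the 8 go to Inner.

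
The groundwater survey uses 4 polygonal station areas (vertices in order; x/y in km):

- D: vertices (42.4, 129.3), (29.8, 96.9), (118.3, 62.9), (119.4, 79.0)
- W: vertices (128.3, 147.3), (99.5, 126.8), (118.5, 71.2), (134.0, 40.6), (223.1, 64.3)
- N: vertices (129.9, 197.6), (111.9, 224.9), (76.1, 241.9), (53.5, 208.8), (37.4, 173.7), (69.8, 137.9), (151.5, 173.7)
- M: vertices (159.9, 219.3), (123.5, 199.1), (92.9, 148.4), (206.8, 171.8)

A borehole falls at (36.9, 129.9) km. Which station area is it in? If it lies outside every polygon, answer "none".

Cast a ray rightward from (36.9, 129.9). For each polygon, the edges (by vertex number in listed order) whose endpoints lie on opposite sides of y = 129.9, where each meets that height, and whether that is right or left of the point:
D: no edge straddles that height → 0 crossings.
W: 1–2 at x≈103.86 (right), 5–1 at x≈148.17 (right) → 2 crossings.
N: no edge straddles that height → 0 crossings.
M: no edge straddles that height → 0 crossings.
All counts are even, so the point lies outside every listed polygon.

none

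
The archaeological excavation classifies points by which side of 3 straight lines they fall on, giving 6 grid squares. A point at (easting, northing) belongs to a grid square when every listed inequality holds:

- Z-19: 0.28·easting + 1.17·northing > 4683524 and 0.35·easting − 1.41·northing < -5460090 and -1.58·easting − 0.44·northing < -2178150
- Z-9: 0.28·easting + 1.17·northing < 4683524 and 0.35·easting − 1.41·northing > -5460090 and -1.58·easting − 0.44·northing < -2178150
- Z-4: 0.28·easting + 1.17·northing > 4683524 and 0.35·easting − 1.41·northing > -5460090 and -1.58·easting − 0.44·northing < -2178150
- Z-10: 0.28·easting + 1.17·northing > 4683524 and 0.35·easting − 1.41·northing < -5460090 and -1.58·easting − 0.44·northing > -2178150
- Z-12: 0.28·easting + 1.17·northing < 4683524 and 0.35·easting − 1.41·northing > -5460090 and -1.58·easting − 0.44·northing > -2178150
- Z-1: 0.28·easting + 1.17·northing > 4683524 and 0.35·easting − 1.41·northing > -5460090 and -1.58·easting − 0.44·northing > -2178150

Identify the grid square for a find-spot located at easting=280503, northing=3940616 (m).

0.28·280503 + 1.17·3940616 = 4689061.560, which is > 4683524
0.35·280503 − 1.41·3940616 = -5458092.510, which is > -5460090
-1.58·280503 − 0.44·3940616 = -2177065.780, which is > -2178150
This sign pattern matches Z-1.

Z-1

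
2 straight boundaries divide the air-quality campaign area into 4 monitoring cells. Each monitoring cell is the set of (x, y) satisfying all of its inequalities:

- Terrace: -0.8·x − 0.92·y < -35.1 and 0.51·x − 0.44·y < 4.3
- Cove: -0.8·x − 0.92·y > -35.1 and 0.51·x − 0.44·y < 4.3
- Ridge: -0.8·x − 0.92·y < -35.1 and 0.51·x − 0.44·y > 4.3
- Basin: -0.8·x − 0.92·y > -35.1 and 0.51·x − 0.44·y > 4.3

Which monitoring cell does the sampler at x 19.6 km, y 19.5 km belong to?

-0.8·19.6 − 0.92·19.5 = -33.620, which is > -35.1
0.51·19.6 − 0.44·19.5 = 1.416, which is < 4.3
This sign pattern matches Cove.

Cove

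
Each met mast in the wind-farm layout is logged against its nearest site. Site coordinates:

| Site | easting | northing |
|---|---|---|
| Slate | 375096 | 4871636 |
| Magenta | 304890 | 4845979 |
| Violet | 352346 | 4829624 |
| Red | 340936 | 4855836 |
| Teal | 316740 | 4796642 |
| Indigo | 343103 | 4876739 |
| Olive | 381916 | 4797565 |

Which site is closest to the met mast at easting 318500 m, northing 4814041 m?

Squared distances to each site:
Slate: 6520291241.000; Magenta: 1205267944.000; Violet: 1388381605.000; Red: 2250196121.000; Teal: 305822801.000; Indigo: 4536346813.000; Olive: 4293047632.000.
Minimum at Teal.

Teal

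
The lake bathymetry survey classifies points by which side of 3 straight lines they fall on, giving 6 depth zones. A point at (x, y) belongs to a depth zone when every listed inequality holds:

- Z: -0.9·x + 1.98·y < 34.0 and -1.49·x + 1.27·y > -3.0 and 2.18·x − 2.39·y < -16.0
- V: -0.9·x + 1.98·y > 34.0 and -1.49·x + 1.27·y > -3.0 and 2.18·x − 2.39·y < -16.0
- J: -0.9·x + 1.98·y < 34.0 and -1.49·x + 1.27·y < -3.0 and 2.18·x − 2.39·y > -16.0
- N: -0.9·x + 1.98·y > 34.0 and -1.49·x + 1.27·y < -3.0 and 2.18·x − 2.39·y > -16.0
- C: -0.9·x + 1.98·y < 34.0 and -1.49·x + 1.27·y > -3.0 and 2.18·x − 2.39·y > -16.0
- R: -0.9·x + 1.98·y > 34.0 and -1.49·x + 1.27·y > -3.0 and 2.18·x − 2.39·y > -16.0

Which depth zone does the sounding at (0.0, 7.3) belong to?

-0.9·0.0 + 1.98·7.3 = 14.454, which is < 34.0
-1.49·0.0 + 1.27·7.3 = 9.271, which is > -3.0
2.18·0.0 − 2.39·7.3 = -17.447, which is < -16.0
This sign pattern matches Z.

Z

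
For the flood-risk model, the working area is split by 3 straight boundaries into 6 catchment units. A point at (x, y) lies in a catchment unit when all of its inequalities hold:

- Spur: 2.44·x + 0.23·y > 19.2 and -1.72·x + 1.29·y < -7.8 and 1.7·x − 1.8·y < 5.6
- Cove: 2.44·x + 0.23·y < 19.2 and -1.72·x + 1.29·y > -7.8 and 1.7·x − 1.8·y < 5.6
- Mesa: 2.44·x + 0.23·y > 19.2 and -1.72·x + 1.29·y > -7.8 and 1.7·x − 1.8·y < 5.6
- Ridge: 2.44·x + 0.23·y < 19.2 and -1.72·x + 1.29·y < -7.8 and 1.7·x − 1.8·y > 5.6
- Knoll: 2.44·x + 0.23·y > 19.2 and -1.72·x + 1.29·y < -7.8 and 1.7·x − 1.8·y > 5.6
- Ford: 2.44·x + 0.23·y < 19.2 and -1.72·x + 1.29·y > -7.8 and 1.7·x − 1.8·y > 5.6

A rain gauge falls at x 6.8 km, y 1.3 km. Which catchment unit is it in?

2.44·6.8 + 0.23·1.3 = 16.891, which is < 19.2
-1.72·6.8 + 1.29·1.3 = -10.019, which is < -7.8
1.7·6.8 − 1.8·1.3 = 9.220, which is > 5.6
This sign pattern matches Ridge.

Ridge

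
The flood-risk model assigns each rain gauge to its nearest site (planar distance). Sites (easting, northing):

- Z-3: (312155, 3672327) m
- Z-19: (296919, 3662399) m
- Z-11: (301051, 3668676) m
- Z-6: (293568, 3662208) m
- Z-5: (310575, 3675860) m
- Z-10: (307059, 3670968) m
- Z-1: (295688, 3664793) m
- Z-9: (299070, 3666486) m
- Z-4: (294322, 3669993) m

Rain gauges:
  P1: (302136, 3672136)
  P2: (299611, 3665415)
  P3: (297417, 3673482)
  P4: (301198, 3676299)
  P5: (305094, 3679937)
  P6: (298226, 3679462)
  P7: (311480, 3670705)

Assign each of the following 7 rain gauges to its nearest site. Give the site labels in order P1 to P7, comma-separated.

Z-11, Z-9, Z-4, Z-11, Z-5, Z-4, Z-3

P1 → Z-11 (d²=13148825.00)
P2 → Z-9 (d²=1439722.00)
P3 → Z-4 (d²=21752146.00)
P4 → Z-11 (d²=58131738.00)
P5 → Z-5 (d²=46663290.00)
P6 → Z-4 (d²=104903177.00)
P7 → Z-3 (d²=3086509.00)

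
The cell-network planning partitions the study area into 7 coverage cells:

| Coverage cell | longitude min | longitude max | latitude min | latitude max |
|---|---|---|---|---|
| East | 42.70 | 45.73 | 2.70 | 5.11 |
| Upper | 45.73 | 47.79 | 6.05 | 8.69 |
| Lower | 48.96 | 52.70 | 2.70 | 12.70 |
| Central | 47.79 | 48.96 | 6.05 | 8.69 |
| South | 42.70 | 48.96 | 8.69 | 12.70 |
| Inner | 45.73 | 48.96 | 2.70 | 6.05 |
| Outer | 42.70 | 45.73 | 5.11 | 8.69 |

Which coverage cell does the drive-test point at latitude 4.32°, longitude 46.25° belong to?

Inner

The point has longitude = 46.25 and latitude = 4.32.
Only Inner satisfies 45.73 ≤ longitude ≤ 48.96 and 2.70 ≤ latitude ≤ 6.05.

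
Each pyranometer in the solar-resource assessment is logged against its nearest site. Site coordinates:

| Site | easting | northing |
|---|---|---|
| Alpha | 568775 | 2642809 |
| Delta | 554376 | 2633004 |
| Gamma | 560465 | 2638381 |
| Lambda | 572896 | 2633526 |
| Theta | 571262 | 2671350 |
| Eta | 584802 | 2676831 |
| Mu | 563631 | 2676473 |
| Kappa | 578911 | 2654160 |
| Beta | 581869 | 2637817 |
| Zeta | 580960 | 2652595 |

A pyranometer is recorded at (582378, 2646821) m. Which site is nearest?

Squared distances to each site:
Alpha: 201137753.000; Delta: 975021493.000; Gamma: 551413169.000; Lambda: 266665349.000; Theta: 725237297.000; Eta: 906475876.000; Mu: 1230691113.000; Kappa: 65881010.000; Beta: 81331097.000; Zeta: 35349800.000.
Minimum at Zeta.

Zeta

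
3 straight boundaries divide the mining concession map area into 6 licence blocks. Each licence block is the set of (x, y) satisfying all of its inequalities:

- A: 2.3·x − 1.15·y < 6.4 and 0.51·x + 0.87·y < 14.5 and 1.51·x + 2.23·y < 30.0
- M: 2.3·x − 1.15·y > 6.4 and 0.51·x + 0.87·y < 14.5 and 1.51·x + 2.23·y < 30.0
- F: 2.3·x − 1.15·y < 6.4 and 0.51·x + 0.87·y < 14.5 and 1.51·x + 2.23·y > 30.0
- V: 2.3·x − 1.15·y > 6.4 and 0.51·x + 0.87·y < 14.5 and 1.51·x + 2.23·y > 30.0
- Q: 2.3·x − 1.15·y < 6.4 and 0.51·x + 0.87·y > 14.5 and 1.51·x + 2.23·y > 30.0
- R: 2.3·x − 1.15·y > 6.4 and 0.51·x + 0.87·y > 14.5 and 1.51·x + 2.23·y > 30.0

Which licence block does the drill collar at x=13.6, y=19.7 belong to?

R

2.3·13.6 − 1.15·19.7 = 8.625, which is > 6.4
0.51·13.6 + 0.87·19.7 = 24.075, which is > 14.5
1.51·13.6 + 2.23·19.7 = 64.467, which is > 30.0
This sign pattern matches R.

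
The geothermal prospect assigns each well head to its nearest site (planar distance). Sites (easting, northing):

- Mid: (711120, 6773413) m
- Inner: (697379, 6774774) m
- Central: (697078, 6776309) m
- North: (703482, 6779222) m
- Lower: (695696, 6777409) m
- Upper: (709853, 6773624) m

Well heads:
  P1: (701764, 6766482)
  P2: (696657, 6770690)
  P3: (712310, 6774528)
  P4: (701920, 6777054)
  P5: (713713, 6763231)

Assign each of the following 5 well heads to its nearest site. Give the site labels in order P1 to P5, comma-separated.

Inner, Inner, Mid, North, Mid

P1 → Inner (d²=87985489.00)
P2 → Inner (d²=17200340.00)
P3 → Mid (d²=2659325.00)
P4 → North (d²=7140068.00)
P5 → Mid (d²=110396773.00)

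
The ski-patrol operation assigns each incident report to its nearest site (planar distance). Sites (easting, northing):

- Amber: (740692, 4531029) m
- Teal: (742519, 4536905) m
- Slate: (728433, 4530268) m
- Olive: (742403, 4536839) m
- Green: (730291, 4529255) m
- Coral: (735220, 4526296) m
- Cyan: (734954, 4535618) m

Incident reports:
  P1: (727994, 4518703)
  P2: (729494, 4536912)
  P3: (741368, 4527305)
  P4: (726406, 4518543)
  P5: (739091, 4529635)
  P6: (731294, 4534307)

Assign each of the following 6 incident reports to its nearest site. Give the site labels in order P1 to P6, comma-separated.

P1 → Coral (d²=109868725.00)
P2 → Cyan (d²=31486036.00)
P3 → Amber (d²=14325152.00)
P4 → Green (d²=129840169.00)
P5 → Amber (d²=4506437.00)
P6 → Cyan (d²=15114321.00)

Coral, Cyan, Amber, Green, Amber, Cyan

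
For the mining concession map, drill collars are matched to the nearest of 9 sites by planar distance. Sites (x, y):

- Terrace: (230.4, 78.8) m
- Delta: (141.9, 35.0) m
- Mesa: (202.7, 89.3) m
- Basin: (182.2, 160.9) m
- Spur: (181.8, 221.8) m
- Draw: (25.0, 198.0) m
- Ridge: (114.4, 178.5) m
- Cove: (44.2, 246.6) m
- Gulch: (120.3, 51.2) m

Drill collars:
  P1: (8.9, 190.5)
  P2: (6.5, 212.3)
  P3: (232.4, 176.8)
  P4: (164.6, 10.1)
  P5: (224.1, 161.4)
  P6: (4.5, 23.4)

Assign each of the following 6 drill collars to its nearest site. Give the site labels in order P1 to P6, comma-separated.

Draw, Draw, Basin, Delta, Basin, Gulch

P1 → Draw (d²=315.46)
P2 → Draw (d²=546.74)
P3 → Basin (d²=2772.85)
P4 → Delta (d²=1135.30)
P5 → Basin (d²=1755.86)
P6 → Gulch (d²=14182.48)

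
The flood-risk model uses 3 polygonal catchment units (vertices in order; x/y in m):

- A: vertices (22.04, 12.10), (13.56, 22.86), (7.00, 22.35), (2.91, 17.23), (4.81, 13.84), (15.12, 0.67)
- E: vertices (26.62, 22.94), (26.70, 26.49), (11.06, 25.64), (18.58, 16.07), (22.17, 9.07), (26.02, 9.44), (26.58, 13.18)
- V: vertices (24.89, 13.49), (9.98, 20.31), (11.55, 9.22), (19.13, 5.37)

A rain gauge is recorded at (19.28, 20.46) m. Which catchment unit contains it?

Cast a ray rightward from (19.28, 20.46). For each polygon, the edges (by vertex number in listed order) whose endpoints lie on opposite sides of y = 20.46, where each meets that height, and whether that is right or left of the point:
A: 1–2 at x≈15.451 (left), 3–4 at x≈5.490 (left) → 0 crossings.
E: 3–4 at x≈15.130 (left), 7–1 at x≈26.610 (right) → 1 crossing.
V: no edge straddles that height → 0 crossings.
Only E has an odd count, so the point is inside E.

E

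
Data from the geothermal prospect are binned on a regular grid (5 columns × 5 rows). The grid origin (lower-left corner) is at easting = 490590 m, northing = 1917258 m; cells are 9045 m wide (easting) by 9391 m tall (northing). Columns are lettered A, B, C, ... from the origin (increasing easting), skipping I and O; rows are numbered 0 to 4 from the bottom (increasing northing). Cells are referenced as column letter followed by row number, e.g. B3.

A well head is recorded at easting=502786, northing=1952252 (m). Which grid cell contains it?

Column index: ⌊(502786 − 490590) / 9045⌋ = ⌊1.348⌋ = 1 → column B
Row offset from origin: ⌊(1952252 − 1917258) / 9391⌋ = ⌊3.726⌋ = 3 → row 3

B3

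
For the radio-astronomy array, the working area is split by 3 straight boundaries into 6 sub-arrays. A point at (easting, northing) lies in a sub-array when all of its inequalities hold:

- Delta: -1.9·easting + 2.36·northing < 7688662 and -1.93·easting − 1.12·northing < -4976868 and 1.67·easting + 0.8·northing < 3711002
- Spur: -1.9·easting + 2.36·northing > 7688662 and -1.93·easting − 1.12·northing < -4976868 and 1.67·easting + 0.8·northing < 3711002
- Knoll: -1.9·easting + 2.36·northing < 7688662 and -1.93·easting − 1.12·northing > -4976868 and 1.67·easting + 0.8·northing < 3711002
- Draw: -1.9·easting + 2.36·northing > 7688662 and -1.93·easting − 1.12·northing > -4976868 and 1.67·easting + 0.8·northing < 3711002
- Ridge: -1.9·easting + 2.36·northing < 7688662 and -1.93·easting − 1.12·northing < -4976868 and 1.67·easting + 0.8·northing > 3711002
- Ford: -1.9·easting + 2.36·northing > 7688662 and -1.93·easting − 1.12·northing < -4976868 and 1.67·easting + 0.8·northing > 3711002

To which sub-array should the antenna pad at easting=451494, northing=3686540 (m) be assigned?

-1.9·451494 + 2.36·3686540 = 7842395.800, which is > 7688662
-1.93·451494 − 1.12·3686540 = -5000308.220, which is < -4976868
1.67·451494 + 0.8·3686540 = 3703226.980, which is < 3711002
This sign pattern matches Spur.

Spur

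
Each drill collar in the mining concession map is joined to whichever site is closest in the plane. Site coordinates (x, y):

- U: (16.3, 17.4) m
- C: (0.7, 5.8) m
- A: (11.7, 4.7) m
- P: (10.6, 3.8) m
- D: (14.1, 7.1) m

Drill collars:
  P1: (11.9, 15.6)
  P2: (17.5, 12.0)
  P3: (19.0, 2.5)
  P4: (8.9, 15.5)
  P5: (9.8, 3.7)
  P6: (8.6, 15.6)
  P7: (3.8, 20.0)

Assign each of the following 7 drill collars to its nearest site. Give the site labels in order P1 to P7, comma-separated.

U, U, D, U, P, U, U

P1 → U (d²=22.60)
P2 → U (d²=30.60)
P3 → D (d²=45.17)
P4 → U (d²=58.37)
P5 → P (d²=0.65)
P6 → U (d²=62.53)
P7 → U (d²=163.01)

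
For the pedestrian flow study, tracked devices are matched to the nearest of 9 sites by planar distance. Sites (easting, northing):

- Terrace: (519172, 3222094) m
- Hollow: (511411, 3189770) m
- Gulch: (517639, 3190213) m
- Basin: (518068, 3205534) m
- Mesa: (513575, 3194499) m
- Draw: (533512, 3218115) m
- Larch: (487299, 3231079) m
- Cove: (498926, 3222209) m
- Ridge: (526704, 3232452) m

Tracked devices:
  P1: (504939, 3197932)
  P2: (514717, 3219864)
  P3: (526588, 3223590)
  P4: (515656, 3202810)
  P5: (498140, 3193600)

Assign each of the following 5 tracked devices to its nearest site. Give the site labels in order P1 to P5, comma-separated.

P1 → Mesa (d²=86365985.00)
P2 → Terrace (d²=24819925.00)
P3 → Terrace (d²=57235072.00)
P4 → Basin (d²=13237920.00)
P5 → Hollow (d²=190788341.00)

Mesa, Terrace, Terrace, Basin, Hollow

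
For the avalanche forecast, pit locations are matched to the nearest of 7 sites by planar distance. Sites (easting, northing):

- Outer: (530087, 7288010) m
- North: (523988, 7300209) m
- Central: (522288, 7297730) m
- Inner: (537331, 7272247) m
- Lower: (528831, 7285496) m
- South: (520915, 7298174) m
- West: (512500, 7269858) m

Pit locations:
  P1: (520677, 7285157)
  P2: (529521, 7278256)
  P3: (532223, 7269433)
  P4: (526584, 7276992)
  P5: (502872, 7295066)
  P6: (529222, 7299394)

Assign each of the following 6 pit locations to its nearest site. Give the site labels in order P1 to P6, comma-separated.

Lower, Lower, Inner, Lower, South, North

P1 → Lower (d²=66602637.00)
P2 → Lower (d²=52893700.00)
P3 → Inner (d²=34010260.00)
P4 → Lower (d²=77367025.00)
P5 → South (d²=335209513.00)
P6 → North (d²=28058981.00)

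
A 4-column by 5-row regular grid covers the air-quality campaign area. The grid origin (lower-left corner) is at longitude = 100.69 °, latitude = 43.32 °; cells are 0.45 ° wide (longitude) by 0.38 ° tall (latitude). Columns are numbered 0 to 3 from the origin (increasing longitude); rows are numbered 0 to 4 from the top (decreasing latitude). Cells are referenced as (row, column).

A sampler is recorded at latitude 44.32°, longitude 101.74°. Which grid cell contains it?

Column index: ⌊(101.74 − 100.69) / 0.45⌋ = ⌊2.333⌋ = 2
Row offset from origin: ⌊(44.32 − 43.32) / 0.38⌋ = ⌊2.632⌋ = 2 → row 2 (counted from top)

(2, 2)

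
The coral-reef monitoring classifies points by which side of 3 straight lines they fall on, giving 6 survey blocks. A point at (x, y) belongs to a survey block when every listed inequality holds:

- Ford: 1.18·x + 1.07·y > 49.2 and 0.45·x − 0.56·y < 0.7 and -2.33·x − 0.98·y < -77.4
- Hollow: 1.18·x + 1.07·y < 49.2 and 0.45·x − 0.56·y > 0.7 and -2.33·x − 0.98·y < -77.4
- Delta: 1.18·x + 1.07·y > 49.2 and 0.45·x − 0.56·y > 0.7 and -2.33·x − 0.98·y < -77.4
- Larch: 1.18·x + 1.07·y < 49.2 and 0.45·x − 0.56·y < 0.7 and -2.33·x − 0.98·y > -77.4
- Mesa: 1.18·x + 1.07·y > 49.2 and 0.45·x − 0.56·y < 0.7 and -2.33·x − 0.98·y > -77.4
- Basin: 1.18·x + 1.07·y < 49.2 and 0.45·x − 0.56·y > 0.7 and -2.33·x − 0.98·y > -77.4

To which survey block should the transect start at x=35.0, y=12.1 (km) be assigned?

1.18·35.0 + 1.07·12.1 = 54.247, which is > 49.2
0.45·35.0 − 0.56·12.1 = 8.974, which is > 0.7
-2.33·35.0 − 0.98·12.1 = -93.408, which is < -77.4
This sign pattern matches Delta.

Delta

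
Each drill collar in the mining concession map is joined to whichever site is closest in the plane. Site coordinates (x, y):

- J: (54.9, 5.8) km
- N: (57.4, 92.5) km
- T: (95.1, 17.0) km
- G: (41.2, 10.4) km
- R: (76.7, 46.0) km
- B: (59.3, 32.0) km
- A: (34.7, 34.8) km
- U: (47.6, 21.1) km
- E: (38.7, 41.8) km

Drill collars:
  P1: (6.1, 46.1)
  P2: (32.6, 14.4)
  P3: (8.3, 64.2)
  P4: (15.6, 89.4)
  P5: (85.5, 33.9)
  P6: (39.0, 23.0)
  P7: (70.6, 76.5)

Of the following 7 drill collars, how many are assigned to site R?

1

P1 → A
P2 → G
P3 → E
P4 → N
P5 → R
P6 → U
P7 → N
1 of the 7 goes to R.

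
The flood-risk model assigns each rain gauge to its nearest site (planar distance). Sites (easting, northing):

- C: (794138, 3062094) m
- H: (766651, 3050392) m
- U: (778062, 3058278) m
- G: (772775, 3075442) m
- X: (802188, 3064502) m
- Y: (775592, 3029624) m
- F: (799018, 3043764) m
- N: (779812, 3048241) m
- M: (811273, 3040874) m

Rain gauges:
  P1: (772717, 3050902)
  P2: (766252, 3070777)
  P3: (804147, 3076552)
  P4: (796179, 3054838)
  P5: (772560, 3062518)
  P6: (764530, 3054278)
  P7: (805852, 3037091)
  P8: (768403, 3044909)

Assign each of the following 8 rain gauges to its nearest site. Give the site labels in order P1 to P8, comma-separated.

H, G, X, C, U, H, M, H

P1 → H (d²=37056456.00)
P2 → G (d²=64311754.00)
P3 → X (d²=149040181.00)
P4 → C (d²=56815217.00)
P5 → U (d²=48249604.00)
P6 → H (d²=19599637.00)
P7 → M (d²=43698330.00)
P8 → H (d²=33132793.00)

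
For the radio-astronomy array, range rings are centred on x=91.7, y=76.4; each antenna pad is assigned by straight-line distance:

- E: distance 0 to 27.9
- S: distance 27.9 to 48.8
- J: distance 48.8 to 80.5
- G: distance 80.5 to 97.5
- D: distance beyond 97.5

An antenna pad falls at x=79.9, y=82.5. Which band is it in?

E

Distance = √((79.9−91.7)² + (82.5−76.4)²) = √(139.240 + 37.210) = 13.283.
0 ≤ 13.283 < 27.9 → E.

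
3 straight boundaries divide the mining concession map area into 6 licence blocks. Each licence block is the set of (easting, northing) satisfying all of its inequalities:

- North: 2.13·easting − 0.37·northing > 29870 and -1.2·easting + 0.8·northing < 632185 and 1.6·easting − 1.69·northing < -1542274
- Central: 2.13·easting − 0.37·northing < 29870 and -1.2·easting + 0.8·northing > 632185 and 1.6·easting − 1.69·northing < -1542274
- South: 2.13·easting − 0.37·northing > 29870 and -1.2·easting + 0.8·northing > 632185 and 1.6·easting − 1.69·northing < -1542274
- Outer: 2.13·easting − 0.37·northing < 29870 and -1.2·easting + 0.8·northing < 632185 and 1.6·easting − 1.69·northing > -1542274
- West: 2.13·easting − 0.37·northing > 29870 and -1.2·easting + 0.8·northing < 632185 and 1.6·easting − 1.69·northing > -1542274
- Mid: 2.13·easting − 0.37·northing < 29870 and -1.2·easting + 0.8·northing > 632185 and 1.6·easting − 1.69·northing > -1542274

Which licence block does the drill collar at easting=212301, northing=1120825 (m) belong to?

South

2.13·212301 − 0.37·1120825 = 37495.880, which is > 29870
-1.2·212301 + 0.8·1120825 = 641898.800, which is > 632185
1.6·212301 − 1.69·1120825 = -1554512.650, which is < -1542274
This sign pattern matches South.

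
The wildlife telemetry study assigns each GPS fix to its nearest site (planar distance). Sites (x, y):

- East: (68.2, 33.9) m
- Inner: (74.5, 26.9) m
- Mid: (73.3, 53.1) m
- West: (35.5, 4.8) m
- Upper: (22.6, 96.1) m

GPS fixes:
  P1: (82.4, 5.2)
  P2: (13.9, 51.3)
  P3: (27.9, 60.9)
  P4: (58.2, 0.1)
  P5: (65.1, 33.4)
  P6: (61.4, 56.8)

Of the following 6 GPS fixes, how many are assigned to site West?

1

P1 → Inner
P2 → Upper
P3 → Upper
P4 → West
P5 → East
P6 → Mid
1 of the 6 goes to West.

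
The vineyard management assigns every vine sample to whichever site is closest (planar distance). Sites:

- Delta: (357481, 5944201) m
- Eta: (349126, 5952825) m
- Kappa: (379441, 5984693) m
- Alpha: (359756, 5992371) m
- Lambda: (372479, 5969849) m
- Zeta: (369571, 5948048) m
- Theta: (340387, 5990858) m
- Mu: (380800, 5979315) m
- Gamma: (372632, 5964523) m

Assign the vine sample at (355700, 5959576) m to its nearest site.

Squared distances to each site:
Delta: 239562586.000; Eta: 88793477.000; Kappa: 1194498770.000; Alpha: 1091963161.000; Lambda: 387069370.000; Zeta: 325299425.000; Theta: 1213051493.000; Mu: 1019638121.000; Gamma: 311165433.000.
Minimum at Eta.

Eta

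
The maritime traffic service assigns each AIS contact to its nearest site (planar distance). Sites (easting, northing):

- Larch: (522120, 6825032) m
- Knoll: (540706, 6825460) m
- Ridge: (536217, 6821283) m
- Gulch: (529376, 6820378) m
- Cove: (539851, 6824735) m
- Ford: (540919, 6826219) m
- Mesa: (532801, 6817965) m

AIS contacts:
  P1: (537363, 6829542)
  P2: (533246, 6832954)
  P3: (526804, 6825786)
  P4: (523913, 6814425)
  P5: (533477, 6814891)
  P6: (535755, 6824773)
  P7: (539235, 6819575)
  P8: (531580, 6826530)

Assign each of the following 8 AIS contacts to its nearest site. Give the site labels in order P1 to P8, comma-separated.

P1 → Ford (d²=23687465.00)
P2 → Ford (d²=104235154.00)
P3 → Larch (d²=22508372.00)
P4 → Gulch (d²=65282578.00)
P5 → Mesa (d²=9906452.00)
P6 → Ridge (d²=12393544.00)
P7 → Ridge (d²=12025588.00)
P8 → Gulch (d²=42704720.00)

Ford, Ford, Larch, Gulch, Mesa, Ridge, Ridge, Gulch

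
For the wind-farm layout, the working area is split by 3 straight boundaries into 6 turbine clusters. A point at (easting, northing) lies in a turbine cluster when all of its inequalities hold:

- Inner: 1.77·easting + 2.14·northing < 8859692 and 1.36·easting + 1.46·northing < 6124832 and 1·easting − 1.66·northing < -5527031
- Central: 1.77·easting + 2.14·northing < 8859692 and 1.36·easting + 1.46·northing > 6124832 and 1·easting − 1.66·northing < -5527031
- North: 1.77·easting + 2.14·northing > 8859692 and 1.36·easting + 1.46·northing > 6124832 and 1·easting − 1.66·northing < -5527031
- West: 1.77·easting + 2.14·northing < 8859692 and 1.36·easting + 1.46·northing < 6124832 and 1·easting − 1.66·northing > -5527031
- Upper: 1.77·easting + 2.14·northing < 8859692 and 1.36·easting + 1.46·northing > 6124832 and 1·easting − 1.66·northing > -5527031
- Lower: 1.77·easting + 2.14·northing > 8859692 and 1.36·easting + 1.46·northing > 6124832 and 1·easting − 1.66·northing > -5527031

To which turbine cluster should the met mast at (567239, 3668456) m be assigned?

Upper

1.77·567239 + 2.14·3668456 = 8854508.870, which is < 8859692
1.36·567239 + 1.46·3668456 = 6127390.800, which is > 6124832
1·567239 − 1.66·3668456 = -5522397.960, which is > -5527031
This sign pattern matches Upper.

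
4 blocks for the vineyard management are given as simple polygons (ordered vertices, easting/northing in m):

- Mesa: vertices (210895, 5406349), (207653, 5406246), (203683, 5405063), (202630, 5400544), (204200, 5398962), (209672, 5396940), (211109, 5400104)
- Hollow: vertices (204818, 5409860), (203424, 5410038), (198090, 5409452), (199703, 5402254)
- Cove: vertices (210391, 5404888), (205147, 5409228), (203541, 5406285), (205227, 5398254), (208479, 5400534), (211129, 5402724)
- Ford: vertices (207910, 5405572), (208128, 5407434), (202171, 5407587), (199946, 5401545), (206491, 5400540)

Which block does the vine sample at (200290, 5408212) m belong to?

Cast a ray rightward from (200290, 5408212). For each polygon, the edges (by vertex number in listed order) whose endpoints lie on opposite sides of northing = 5408212, where each meets that height, and whether that is right or left of the point:
Mesa: no edge straddles that height → 0 crossings.
Hollow: 3–4 at easting≈198367.9 (left), 4–1 at easting≈203709.7 (right) → 1 crossing.
Cove: 1–2 at easting≈206374.6 (right), 2–3 at easting≈204592.6 (right) → 2 crossings.
Ford: no edge straddles that height → 0 crossings.
Only Hollow has an odd count, so the point is inside Hollow.

Hollow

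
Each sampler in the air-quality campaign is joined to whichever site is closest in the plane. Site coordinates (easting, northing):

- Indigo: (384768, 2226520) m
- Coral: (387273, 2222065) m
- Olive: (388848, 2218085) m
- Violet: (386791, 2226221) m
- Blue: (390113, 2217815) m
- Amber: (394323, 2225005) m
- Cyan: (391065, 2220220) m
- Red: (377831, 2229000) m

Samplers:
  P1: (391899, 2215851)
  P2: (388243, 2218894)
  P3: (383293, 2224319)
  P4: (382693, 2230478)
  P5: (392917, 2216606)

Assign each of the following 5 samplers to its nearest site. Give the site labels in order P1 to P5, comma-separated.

P1 → Blue (d²=7047092.00)
P2 → Olive (d²=1020506.00)
P3 → Indigo (d²=7020026.00)
P4 → Indigo (d²=19971389.00)
P5 → Blue (d²=9324097.00)

Blue, Olive, Indigo, Indigo, Blue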